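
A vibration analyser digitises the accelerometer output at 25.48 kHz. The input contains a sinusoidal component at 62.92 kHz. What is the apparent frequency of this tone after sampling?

62.92 kHz mod fs = 11.96 kHz.
11.96 kHz ≤ fs/2 = 12.74 kHz, appears at 11.96 kHz.

11.96 kHz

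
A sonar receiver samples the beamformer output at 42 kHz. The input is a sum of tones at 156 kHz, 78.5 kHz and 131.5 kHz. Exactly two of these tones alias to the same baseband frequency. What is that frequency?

fs/2 = 21 kHz.
156 kHz mod fs = 30 kHz.
30 kHz > fs/2 = 21 kHz, folds to fs − 30 kHz = 12 kHz.
78.5 kHz mod fs = 36.5 kHz.
36.5 kHz > fs/2 = 21 kHz, folds to fs − 36.5 kHz = 5.5 kHz.
131.5 kHz mod fs = 5.5 kHz.
5.5 kHz ≤ fs/2 = 21 kHz, appears at 5.5 kHz.
78.5 kHz and 131.5 kHz both map to 5.5 kHz.

5.5 kHz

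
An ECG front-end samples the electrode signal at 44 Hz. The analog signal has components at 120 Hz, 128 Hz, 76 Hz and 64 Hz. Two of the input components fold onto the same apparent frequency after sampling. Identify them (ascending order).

76 Hz, 120 Hz

fs/2 = 22 Hz.
120 Hz mod fs = 32 Hz.
32 Hz > fs/2 = 22 Hz, folds to fs − 32 Hz = 12 Hz.
128 Hz mod fs = 40 Hz.
40 Hz > fs/2 = 22 Hz, folds to fs − 40 Hz = 4 Hz.
76 Hz mod fs = 32 Hz.
32 Hz > fs/2 = 22 Hz, folds to fs − 32 Hz = 12 Hz.
64 Hz mod fs = 20 Hz.
20 Hz ≤ fs/2 = 22 Hz, appears at 20 Hz.
76 Hz and 120 Hz both map to 12 Hz.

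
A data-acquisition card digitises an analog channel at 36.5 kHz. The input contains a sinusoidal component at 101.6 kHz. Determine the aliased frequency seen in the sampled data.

101.6 kHz mod fs = 28.6 kHz.
28.6 kHz > fs/2 = 18.25 kHz, folds to fs − 28.6 kHz = 7.9 kHz.

7.9 kHz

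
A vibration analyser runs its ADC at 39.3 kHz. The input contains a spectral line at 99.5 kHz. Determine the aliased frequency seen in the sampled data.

18.4 kHz

99.5 kHz mod fs = 20.9 kHz.
20.9 kHz > fs/2 = 19.65 kHz, folds to fs − 20.9 kHz = 18.4 kHz.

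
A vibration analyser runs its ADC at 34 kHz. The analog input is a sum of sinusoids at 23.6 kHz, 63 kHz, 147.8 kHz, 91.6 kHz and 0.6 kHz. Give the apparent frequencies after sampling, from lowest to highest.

0.6 kHz, 5 kHz, 10.4 kHz, 11.8 kHz

fs/2 = 17 kHz.
23.6 kHz > fs/2 = 17 kHz, folds to fs − 23.6 kHz = 10.4 kHz.
63 kHz mod fs = 29 kHz.
29 kHz > fs/2 = 17 kHz, folds to fs − 29 kHz = 5 kHz.
147.8 kHz mod fs = 11.8 kHz.
11.8 kHz ≤ fs/2 = 17 kHz, appears at 11.8 kHz.
91.6 kHz mod fs = 23.6 kHz.
23.6 kHz > fs/2 = 17 kHz, folds to fs − 23.6 kHz = 10.4 kHz.
0.6 kHz ≤ fs/2 = 17 kHz, passes unchanged.
Distinct values: {0.6 kHz, 5 kHz, 10.4 kHz, 11.8 kHz}.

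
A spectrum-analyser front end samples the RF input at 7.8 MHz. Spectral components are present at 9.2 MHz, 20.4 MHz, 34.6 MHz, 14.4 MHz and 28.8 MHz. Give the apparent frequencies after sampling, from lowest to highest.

fs/2 = 3.9 MHz.
9.2 MHz mod fs = 1.4 MHz.
1.4 MHz ≤ fs/2 = 3.9 MHz, appears at 1.4 MHz.
20.4 MHz mod fs = 4.8 MHz.
4.8 MHz > fs/2 = 3.9 MHz, folds to fs − 4.8 MHz = 3 MHz.
34.6 MHz mod fs = 3.4 MHz.
3.4 MHz ≤ fs/2 = 3.9 MHz, appears at 3.4 MHz.
14.4 MHz mod fs = 6.6 MHz.
6.6 MHz > fs/2 = 3.9 MHz, folds to fs − 6.6 MHz = 1.2 MHz.
28.8 MHz mod fs = 5.4 MHz.
5.4 MHz > fs/2 = 3.9 MHz, folds to fs − 5.4 MHz = 2.4 MHz.
Distinct values: {1.2 MHz, 1.4 MHz, 2.4 MHz, 3 MHz, 3.4 MHz}.

1.2 MHz, 1.4 MHz, 2.4 MHz, 3 MHz, 3.4 MHz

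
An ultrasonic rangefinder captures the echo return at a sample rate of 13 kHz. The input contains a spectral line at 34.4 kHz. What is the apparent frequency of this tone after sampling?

4.6 kHz

34.4 kHz mod fs = 8.4 kHz.
8.4 kHz > fs/2 = 6.5 kHz, folds to fs − 8.4 kHz = 4.6 kHz.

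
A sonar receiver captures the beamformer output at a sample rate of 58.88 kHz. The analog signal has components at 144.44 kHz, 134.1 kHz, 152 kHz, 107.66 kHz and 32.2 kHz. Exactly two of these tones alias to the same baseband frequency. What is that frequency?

26.68 kHz

fs/2 = 29.44 kHz.
144.44 kHz mod fs = 26.68 kHz.
26.68 kHz ≤ fs/2 = 29.44 kHz, appears at 26.68 kHz.
134.1 kHz mod fs = 16.34 kHz.
16.34 kHz ≤ fs/2 = 29.44 kHz, appears at 16.34 kHz.
152 kHz mod fs = 34.24 kHz.
34.24 kHz > fs/2 = 29.44 kHz, folds to fs − 34.24 kHz = 24.64 kHz.
107.66 kHz mod fs = 48.78 kHz.
48.78 kHz > fs/2 = 29.44 kHz, folds to fs − 48.78 kHz = 10.1 kHz.
32.2 kHz > fs/2 = 29.44 kHz, folds to fs − 32.2 kHz = 26.68 kHz.
32.2 kHz and 144.44 kHz both map to 26.68 kHz.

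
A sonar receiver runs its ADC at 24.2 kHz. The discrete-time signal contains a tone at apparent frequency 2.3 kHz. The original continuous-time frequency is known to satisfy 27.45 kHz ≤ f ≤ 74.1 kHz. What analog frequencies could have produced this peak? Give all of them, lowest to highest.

46.1 kHz, 50.7 kHz, 70.3 kHz

Frequencies that alias to 2.3 kHz are k·fs ± 2.3 kHz for integer k ≥ 0.
k=0: 2.3 kHz.
k=1: 21.9 kHz, 26.5 kHz.
k=2: 46.1 kHz, 50.7 kHz.
k=3: 70.3 kHz, 74.9 kHz.
k=4: 94.5 kHz, 99.1 kHz.
Within [27.45 kHz, 74.1 kHz]: 46.1 kHz, 50.7 kHz, 70.3 kHz.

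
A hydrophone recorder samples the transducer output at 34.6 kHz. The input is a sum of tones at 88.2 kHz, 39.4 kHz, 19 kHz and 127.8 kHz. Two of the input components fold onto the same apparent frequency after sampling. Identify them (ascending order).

19 kHz, 88.2 kHz

fs/2 = 17.3 kHz.
88.2 kHz mod fs = 19 kHz.
19 kHz > fs/2 = 17.3 kHz, folds to fs − 19 kHz = 15.6 kHz.
39.4 kHz mod fs = 4.8 kHz.
4.8 kHz ≤ fs/2 = 17.3 kHz, appears at 4.8 kHz.
19 kHz > fs/2 = 17.3 kHz, folds to fs − 19 kHz = 15.6 kHz.
127.8 kHz mod fs = 24 kHz.
24 kHz > fs/2 = 17.3 kHz, folds to fs − 24 kHz = 10.6 kHz.
19 kHz and 88.2 kHz both map to 15.6 kHz.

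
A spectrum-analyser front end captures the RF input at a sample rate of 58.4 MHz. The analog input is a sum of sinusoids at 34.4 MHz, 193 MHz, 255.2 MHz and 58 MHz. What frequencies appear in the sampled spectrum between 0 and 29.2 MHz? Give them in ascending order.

0.4 MHz, 17.8 MHz, 21.6 MHz, 24 MHz

fs/2 = 29.2 MHz.
34.4 MHz > fs/2 = 29.2 MHz, folds to fs − 34.4 MHz = 24 MHz.
193 MHz mod fs = 17.8 MHz.
17.8 MHz ≤ fs/2 = 29.2 MHz, appears at 17.8 MHz.
255.2 MHz mod fs = 21.6 MHz.
21.6 MHz ≤ fs/2 = 29.2 MHz, appears at 21.6 MHz.
58 MHz > fs/2 = 29.2 MHz, folds to fs − 58 MHz = 0.4 MHz.
Distinct values: {0.4 MHz, 17.8 MHz, 21.6 MHz, 24 MHz}.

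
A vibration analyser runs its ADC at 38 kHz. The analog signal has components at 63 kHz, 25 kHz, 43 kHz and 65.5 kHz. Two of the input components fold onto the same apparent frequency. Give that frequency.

fs/2 = 19 kHz.
63 kHz mod fs = 25 kHz.
25 kHz > fs/2 = 19 kHz, folds to fs − 25 kHz = 13 kHz.
25 kHz > fs/2 = 19 kHz, folds to fs − 25 kHz = 13 kHz.
43 kHz mod fs = 5 kHz.
5 kHz ≤ fs/2 = 19 kHz, appears at 5 kHz.
65.5 kHz mod fs = 27.5 kHz.
27.5 kHz > fs/2 = 19 kHz, folds to fs − 27.5 kHz = 10.5 kHz.
25 kHz and 63 kHz both map to 13 kHz.

13 kHz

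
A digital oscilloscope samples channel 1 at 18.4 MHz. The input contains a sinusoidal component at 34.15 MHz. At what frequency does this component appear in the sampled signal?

2.65 MHz

34.15 MHz mod fs = 15.75 MHz.
15.75 MHz > fs/2 = 9.2 MHz, folds to fs − 15.75 MHz = 2.65 MHz.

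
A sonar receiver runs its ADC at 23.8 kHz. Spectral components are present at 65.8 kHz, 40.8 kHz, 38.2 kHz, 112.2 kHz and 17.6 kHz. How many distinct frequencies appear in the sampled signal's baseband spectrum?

4

fs/2 = 11.9 kHz.
65.8 kHz mod fs = 18.2 kHz.
18.2 kHz > fs/2 = 11.9 kHz, folds to fs − 18.2 kHz = 5.6 kHz.
40.8 kHz mod fs = 17 kHz.
17 kHz > fs/2 = 11.9 kHz, folds to fs − 17 kHz = 6.8 kHz.
38.2 kHz mod fs = 14.4 kHz.
14.4 kHz > fs/2 = 11.9 kHz, folds to fs − 14.4 kHz = 9.4 kHz.
112.2 kHz mod fs = 17 kHz.
17 kHz > fs/2 = 11.9 kHz, folds to fs − 17 kHz = 6.8 kHz.
17.6 kHz > fs/2 = 11.9 kHz, folds to fs − 17.6 kHz = 6.2 kHz.
Distinct values: {5.6 kHz, 6.2 kHz, 6.8 kHz, 9.4 kHz} → 4.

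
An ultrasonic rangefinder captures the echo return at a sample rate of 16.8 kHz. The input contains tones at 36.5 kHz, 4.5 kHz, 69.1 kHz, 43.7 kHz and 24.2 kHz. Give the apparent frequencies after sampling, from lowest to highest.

1.9 kHz, 2.9 kHz, 4.5 kHz, 6.7 kHz, 7.4 kHz

fs/2 = 8.4 kHz.
36.5 kHz mod fs = 2.9 kHz.
2.9 kHz ≤ fs/2 = 8.4 kHz, appears at 2.9 kHz.
4.5 kHz ≤ fs/2 = 8.4 kHz, passes unchanged.
69.1 kHz mod fs = 1.9 kHz.
1.9 kHz ≤ fs/2 = 8.4 kHz, appears at 1.9 kHz.
43.7 kHz mod fs = 10.1 kHz.
10.1 kHz > fs/2 = 8.4 kHz, folds to fs − 10.1 kHz = 6.7 kHz.
24.2 kHz mod fs = 7.4 kHz.
7.4 kHz ≤ fs/2 = 8.4 kHz, appears at 7.4 kHz.
Distinct values: {1.9 kHz, 2.9 kHz, 4.5 kHz, 6.7 kHz, 7.4 kHz}.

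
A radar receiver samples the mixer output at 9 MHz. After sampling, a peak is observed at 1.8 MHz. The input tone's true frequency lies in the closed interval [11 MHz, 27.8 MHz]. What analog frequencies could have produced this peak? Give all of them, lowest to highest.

Frequencies that alias to 1.8 MHz are k·fs ± 1.8 MHz for integer k ≥ 0.
k=0: 1.8 MHz.
k=1: 7.2 MHz, 10.8 MHz.
k=2: 16.2 MHz, 19.8 MHz.
k=3: 25.2 MHz, 28.8 MHz.
k=4: 34.2 MHz, 37.8 MHz.
Within [11 MHz, 27.8 MHz]: 16.2 MHz, 19.8 MHz, 25.2 MHz.

16.2 MHz, 19.8 MHz, 25.2 MHz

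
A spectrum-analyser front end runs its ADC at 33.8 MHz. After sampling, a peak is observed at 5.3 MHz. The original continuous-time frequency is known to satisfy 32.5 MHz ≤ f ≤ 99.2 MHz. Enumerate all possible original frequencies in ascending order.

39.1 MHz, 62.3 MHz, 72.9 MHz, 96.1 MHz

Frequencies that alias to 5.3 MHz are k·fs ± 5.3 MHz for integer k ≥ 0.
k=0: 5.3 MHz.
k=1: 28.5 MHz, 39.1 MHz.
k=2: 62.3 MHz, 72.9 MHz.
k=3: 96.1 MHz, 106.7 MHz.
k=4: 129.9 MHz, 140.5 MHz.
Within [32.5 MHz, 99.2 MHz]: 39.1 MHz, 62.3 MHz, 72.9 MHz, 96.1 MHz.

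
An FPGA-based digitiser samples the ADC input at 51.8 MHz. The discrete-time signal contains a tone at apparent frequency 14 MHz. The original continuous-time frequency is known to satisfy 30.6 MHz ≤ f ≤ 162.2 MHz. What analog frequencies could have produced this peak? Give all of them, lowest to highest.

37.8 MHz, 65.8 MHz, 89.6 MHz, 117.6 MHz, 141.4 MHz

Frequencies that alias to 14 MHz are k·fs ± 14 MHz for integer k ≥ 0.
k=0: 14 MHz.
k=1: 37.8 MHz, 65.8 MHz.
k=2: 89.6 MHz, 117.6 MHz.
k=3: 141.4 MHz, 169.4 MHz.
k=4: 193.2 MHz, 221.2 MHz.
Within [30.6 MHz, 162.2 MHz]: 37.8 MHz, 65.8 MHz, 89.6 MHz, 117.6 MHz, 141.4 MHz.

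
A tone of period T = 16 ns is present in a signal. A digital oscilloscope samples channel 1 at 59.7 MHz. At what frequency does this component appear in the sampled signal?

2.8 MHz

T = 16 ns → f = 1/T = 62.5 MHz.
62.5 MHz mod fs = 2.8 MHz.
2.8 MHz ≤ fs/2 = 29.85 MHz, appears at 2.8 MHz.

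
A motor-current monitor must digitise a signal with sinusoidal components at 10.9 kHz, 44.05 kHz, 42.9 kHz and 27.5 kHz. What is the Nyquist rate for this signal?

88.1 kHz

Highest-frequency component: 44.05 kHz.
Nyquist rate = 2 × 44.05 kHz = 88.1 kHz.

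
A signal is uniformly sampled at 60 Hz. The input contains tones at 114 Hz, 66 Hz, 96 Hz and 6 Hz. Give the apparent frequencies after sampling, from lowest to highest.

fs/2 = 30 Hz.
114 Hz mod fs = 54 Hz.
54 Hz > fs/2 = 30 Hz, folds to fs − 54 Hz = 6 Hz.
66 Hz mod fs = 6 Hz.
6 Hz ≤ fs/2 = 30 Hz, appears at 6 Hz.
96 Hz mod fs = 36 Hz.
36 Hz > fs/2 = 30 Hz, folds to fs − 36 Hz = 24 Hz.
6 Hz ≤ fs/2 = 30 Hz, passes unchanged.
Distinct values: {6 Hz, 24 Hz}.

6 Hz, 24 Hz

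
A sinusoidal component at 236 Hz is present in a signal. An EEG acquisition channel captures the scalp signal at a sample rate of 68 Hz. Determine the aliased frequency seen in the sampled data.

32 Hz

236 Hz mod fs = 32 Hz.
32 Hz ≤ fs/2 = 34 Hz, appears at 32 Hz.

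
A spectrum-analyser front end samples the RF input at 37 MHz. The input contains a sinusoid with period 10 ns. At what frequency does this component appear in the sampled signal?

T = 10 ns → f = 1/T = 100 MHz.
100 MHz mod fs = 26 MHz.
26 MHz > fs/2 = 18.5 MHz, folds to fs − 26 MHz = 11 MHz.

11 MHz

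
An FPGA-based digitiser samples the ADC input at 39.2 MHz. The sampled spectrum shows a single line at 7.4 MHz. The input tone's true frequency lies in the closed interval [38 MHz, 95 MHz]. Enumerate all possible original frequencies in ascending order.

Frequencies that alias to 7.4 MHz are k·fs ± 7.4 MHz for integer k ≥ 0.
k=0: 7.4 MHz.
k=1: 31.8 MHz, 46.6 MHz.
k=2: 71 MHz, 85.8 MHz.
k=3: 110.2 MHz, 125 MHz.
Within [38 MHz, 95 MHz]: 46.6 MHz, 71 MHz, 85.8 MHz.

46.6 MHz, 71 MHz, 85.8 MHz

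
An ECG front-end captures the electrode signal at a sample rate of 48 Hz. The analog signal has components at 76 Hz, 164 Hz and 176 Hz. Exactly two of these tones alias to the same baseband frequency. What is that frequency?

fs/2 = 24 Hz.
76 Hz mod fs = 28 Hz.
28 Hz > fs/2 = 24 Hz, folds to fs − 28 Hz = 20 Hz.
164 Hz mod fs = 20 Hz.
20 Hz ≤ fs/2 = 24 Hz, appears at 20 Hz.
176 Hz mod fs = 32 Hz.
32 Hz > fs/2 = 24 Hz, folds to fs − 32 Hz = 16 Hz.
76 Hz and 164 Hz both map to 20 Hz.

20 Hz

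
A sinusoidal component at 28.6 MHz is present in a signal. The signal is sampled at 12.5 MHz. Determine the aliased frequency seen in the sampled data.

28.6 MHz mod fs = 3.6 MHz.
3.6 MHz ≤ fs/2 = 6.25 MHz, appears at 3.6 MHz.

3.6 MHz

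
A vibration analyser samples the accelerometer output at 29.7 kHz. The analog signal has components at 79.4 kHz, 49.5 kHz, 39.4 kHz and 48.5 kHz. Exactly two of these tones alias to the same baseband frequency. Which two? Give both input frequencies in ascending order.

39.4 kHz, 79.4 kHz

fs/2 = 14.85 kHz.
79.4 kHz mod fs = 20 kHz.
20 kHz > fs/2 = 14.85 kHz, folds to fs − 20 kHz = 9.7 kHz.
49.5 kHz mod fs = 19.8 kHz.
19.8 kHz > fs/2 = 14.85 kHz, folds to fs − 19.8 kHz = 9.9 kHz.
39.4 kHz mod fs = 9.7 kHz.
9.7 kHz ≤ fs/2 = 14.85 kHz, appears at 9.7 kHz.
48.5 kHz mod fs = 18.8 kHz.
18.8 kHz > fs/2 = 14.85 kHz, folds to fs − 18.8 kHz = 10.9 kHz.
39.4 kHz and 79.4 kHz both map to 9.7 kHz.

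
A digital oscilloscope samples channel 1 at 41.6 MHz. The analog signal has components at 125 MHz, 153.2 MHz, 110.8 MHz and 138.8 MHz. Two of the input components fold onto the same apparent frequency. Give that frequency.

fs/2 = 20.8 MHz.
125 MHz mod fs = 0.2 MHz.
0.2 MHz ≤ fs/2 = 20.8 MHz, appears at 0.2 MHz.
153.2 MHz mod fs = 28.4 MHz.
28.4 MHz > fs/2 = 20.8 MHz, folds to fs − 28.4 MHz = 13.2 MHz.
110.8 MHz mod fs = 27.6 MHz.
27.6 MHz > fs/2 = 20.8 MHz, folds to fs − 27.6 MHz = 14 MHz.
138.8 MHz mod fs = 14 MHz.
14 MHz ≤ fs/2 = 20.8 MHz, appears at 14 MHz.
110.8 MHz and 138.8 MHz both map to 14 MHz.

14 MHz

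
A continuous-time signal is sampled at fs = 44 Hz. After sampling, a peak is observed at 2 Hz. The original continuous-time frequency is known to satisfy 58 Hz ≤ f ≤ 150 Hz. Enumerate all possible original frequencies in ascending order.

Frequencies that alias to 2 Hz are k·fs ± 2 Hz for integer k ≥ 0.
k=0: 2 Hz.
k=1: 42 Hz, 46 Hz.
k=2: 86 Hz, 90 Hz.
k=3: 130 Hz, 134 Hz.
k=4: 174 Hz, 178 Hz.
Within [58 Hz, 150 Hz]: 86 Hz, 90 Hz, 130 Hz, 134 Hz.

86 Hz, 90 Hz, 130 Hz, 134 Hz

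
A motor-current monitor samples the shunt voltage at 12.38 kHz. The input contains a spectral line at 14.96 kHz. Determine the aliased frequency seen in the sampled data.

2.58 kHz

14.96 kHz mod fs = 2.58 kHz.
2.58 kHz ≤ fs/2 = 6.19 kHz, appears at 2.58 kHz.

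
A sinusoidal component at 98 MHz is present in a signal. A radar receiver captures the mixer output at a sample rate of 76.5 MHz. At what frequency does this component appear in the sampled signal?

98 MHz mod fs = 21.5 MHz.
21.5 MHz ≤ fs/2 = 38.25 MHz, appears at 21.5 MHz.

21.5 MHz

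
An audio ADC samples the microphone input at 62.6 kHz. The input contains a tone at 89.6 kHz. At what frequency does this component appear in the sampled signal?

27 kHz

89.6 kHz mod fs = 27 kHz.
27 kHz ≤ fs/2 = 31.3 kHz, appears at 27 kHz.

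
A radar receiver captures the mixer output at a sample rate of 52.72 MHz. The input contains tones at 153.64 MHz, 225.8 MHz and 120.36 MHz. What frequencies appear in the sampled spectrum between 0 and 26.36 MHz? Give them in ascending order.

4.52 MHz, 14.92 MHz

fs/2 = 26.36 MHz.
153.64 MHz mod fs = 48.2 MHz.
48.2 MHz > fs/2 = 26.36 MHz, folds to fs − 48.2 MHz = 4.52 MHz.
225.8 MHz mod fs = 14.92 MHz.
14.92 MHz ≤ fs/2 = 26.36 MHz, appears at 14.92 MHz.
120.36 MHz mod fs = 14.92 MHz.
14.92 MHz ≤ fs/2 = 26.36 MHz, appears at 14.92 MHz.
Distinct values: {4.52 MHz, 14.92 MHz}.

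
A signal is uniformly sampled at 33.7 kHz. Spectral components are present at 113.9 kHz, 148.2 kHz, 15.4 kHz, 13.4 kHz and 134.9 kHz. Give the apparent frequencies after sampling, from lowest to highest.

0.1 kHz, 12.8 kHz, 13.4 kHz, 15.4 kHz

fs/2 = 16.85 kHz.
113.9 kHz mod fs = 12.8 kHz.
12.8 kHz ≤ fs/2 = 16.85 kHz, appears at 12.8 kHz.
148.2 kHz mod fs = 13.4 kHz.
13.4 kHz ≤ fs/2 = 16.85 kHz, appears at 13.4 kHz.
15.4 kHz ≤ fs/2 = 16.85 kHz, passes unchanged.
13.4 kHz ≤ fs/2 = 16.85 kHz, passes unchanged.
134.9 kHz mod fs = 0.1 kHz.
0.1 kHz ≤ fs/2 = 16.85 kHz, appears at 0.1 kHz.
Distinct values: {0.1 kHz, 12.8 kHz, 13.4 kHz, 15.4 kHz}.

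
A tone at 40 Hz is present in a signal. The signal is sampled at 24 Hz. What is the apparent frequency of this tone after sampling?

40 Hz mod fs = 16 Hz.
16 Hz > fs/2 = 12 Hz, folds to fs − 16 Hz = 8 Hz.

8 Hz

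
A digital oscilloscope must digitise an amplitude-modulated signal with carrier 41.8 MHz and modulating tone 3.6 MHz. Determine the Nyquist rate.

AM sidebands sit at fc ± fm = 38.2 MHz and 45.4 MHz.
Highest-frequency component: 45.4 MHz.
Nyquist rate = 2 × 45.4 MHz = 90.8 MHz.

90.8 MHz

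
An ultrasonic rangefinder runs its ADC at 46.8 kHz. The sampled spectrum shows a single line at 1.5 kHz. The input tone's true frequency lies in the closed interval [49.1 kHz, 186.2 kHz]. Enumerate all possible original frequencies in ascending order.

Frequencies that alias to 1.5 kHz are k·fs ± 1.5 kHz for integer k ≥ 0.
k=0: 1.5 kHz.
k=1: 45.3 kHz, 48.3 kHz.
k=2: 92.1 kHz, 95.1 kHz.
k=3: 138.9 kHz, 141.9 kHz.
k=4: 185.7 kHz, 188.7 kHz.
k=5: 232.5 kHz, 235.5 kHz.
Within [49.1 kHz, 186.2 kHz]: 92.1 kHz, 95.1 kHz, 138.9 kHz, 141.9 kHz, 185.7 kHz.

92.1 kHz, 95.1 kHz, 138.9 kHz, 141.9 kHz, 185.7 kHz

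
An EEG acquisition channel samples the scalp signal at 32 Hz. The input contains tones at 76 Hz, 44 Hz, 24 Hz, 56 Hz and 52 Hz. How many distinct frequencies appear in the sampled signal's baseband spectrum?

2

fs/2 = 16 Hz.
76 Hz mod fs = 12 Hz.
12 Hz ≤ fs/2 = 16 Hz, appears at 12 Hz.
44 Hz mod fs = 12 Hz.
12 Hz ≤ fs/2 = 16 Hz, appears at 12 Hz.
24 Hz > fs/2 = 16 Hz, folds to fs − 24 Hz = 8 Hz.
56 Hz mod fs = 24 Hz.
24 Hz > fs/2 = 16 Hz, folds to fs − 24 Hz = 8 Hz.
52 Hz mod fs = 20 Hz.
20 Hz > fs/2 = 16 Hz, folds to fs − 20 Hz = 12 Hz.
Distinct values: {8 Hz, 12 Hz} → 2.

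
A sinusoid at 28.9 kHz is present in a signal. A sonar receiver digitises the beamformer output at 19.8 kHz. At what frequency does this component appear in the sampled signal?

9.1 kHz

28.9 kHz mod fs = 9.1 kHz.
9.1 kHz ≤ fs/2 = 9.9 kHz, appears at 9.1 kHz.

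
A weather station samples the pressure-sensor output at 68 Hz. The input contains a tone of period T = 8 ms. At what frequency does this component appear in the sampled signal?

11 Hz

T = 8 ms → f = 1/T = 125 Hz.
125 Hz mod fs = 57 Hz.
57 Hz > fs/2 = 34 Hz, folds to fs − 57 Hz = 11 Hz.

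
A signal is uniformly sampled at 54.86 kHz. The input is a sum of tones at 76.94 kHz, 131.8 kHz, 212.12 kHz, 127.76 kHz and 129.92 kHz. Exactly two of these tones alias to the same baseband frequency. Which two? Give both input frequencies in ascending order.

76.94 kHz, 131.8 kHz

fs/2 = 27.43 kHz.
76.94 kHz mod fs = 22.08 kHz.
22.08 kHz ≤ fs/2 = 27.43 kHz, appears at 22.08 kHz.
131.8 kHz mod fs = 22.08 kHz.
22.08 kHz ≤ fs/2 = 27.43 kHz, appears at 22.08 kHz.
212.12 kHz mod fs = 47.54 kHz.
47.54 kHz > fs/2 = 27.43 kHz, folds to fs − 47.54 kHz = 7.32 kHz.
127.76 kHz mod fs = 18.04 kHz.
18.04 kHz ≤ fs/2 = 27.43 kHz, appears at 18.04 kHz.
129.92 kHz mod fs = 20.2 kHz.
20.2 kHz ≤ fs/2 = 27.43 kHz, appears at 20.2 kHz.
76.94 kHz and 131.8 kHz both map to 22.08 kHz.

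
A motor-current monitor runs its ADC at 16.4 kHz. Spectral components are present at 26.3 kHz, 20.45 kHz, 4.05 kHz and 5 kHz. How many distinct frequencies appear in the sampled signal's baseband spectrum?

3

fs/2 = 8.2 kHz.
26.3 kHz mod fs = 9.9 kHz.
9.9 kHz > fs/2 = 8.2 kHz, folds to fs − 9.9 kHz = 6.5 kHz.
20.45 kHz mod fs = 4.05 kHz.
4.05 kHz ≤ fs/2 = 8.2 kHz, appears at 4.05 kHz.
4.05 kHz ≤ fs/2 = 8.2 kHz, passes unchanged.
5 kHz ≤ fs/2 = 8.2 kHz, passes unchanged.
Distinct values: {4.05 kHz, 5 kHz, 6.5 kHz} → 3.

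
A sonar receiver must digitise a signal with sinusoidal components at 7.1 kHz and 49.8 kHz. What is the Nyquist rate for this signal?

99.6 kHz

Highest-frequency component: 49.8 kHz.
Nyquist rate = 2 × 49.8 kHz = 99.6 kHz.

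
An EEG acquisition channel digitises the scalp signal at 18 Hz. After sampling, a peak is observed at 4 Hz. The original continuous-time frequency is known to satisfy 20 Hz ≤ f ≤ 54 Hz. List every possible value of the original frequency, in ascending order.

22 Hz, 32 Hz, 40 Hz, 50 Hz

Frequencies that alias to 4 Hz are k·fs ± 4 Hz for integer k ≥ 0.
k=0: 4 Hz.
k=1: 14 Hz, 22 Hz.
k=2: 32 Hz, 40 Hz.
k=3: 50 Hz, 58 Hz.
k=4: 68 Hz, 76 Hz.
Within [20 Hz, 54 Hz]: 22 Hz, 32 Hz, 40 Hz, 50 Hz.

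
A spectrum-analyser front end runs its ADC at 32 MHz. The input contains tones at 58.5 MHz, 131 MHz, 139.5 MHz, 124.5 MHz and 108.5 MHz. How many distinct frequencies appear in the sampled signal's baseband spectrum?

5

fs/2 = 16 MHz.
58.5 MHz mod fs = 26.5 MHz.
26.5 MHz > fs/2 = 16 MHz, folds to fs − 26.5 MHz = 5.5 MHz.
131 MHz mod fs = 3 MHz.
3 MHz ≤ fs/2 = 16 MHz, appears at 3 MHz.
139.5 MHz mod fs = 11.5 MHz.
11.5 MHz ≤ fs/2 = 16 MHz, appears at 11.5 MHz.
124.5 MHz mod fs = 28.5 MHz.
28.5 MHz > fs/2 = 16 MHz, folds to fs − 28.5 MHz = 3.5 MHz.
108.5 MHz mod fs = 12.5 MHz.
12.5 MHz ≤ fs/2 = 16 MHz, appears at 12.5 MHz.
Distinct values: {3 MHz, 3.5 MHz, 5.5 MHz, 11.5 MHz, 12.5 MHz} → 5.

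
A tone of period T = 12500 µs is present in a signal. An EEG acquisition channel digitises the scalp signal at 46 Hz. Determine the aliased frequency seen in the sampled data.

T = 12500 µs → f = 1/T = 80 Hz.
80 Hz mod fs = 34 Hz.
34 Hz > fs/2 = 23 Hz, folds to fs − 34 Hz = 12 Hz.

12 Hz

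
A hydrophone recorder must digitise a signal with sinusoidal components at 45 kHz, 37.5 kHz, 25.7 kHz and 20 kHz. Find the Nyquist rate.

90 kHz

Highest-frequency component: 45 kHz.
Nyquist rate = 2 × 45 kHz = 90 kHz.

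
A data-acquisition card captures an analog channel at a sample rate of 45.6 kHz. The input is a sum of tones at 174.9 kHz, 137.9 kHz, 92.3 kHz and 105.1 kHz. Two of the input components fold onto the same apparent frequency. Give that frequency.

1.1 kHz

fs/2 = 22.8 kHz.
174.9 kHz mod fs = 38.1 kHz.
38.1 kHz > fs/2 = 22.8 kHz, folds to fs − 38.1 kHz = 7.5 kHz.
137.9 kHz mod fs = 1.1 kHz.
1.1 kHz ≤ fs/2 = 22.8 kHz, appears at 1.1 kHz.
92.3 kHz mod fs = 1.1 kHz.
1.1 kHz ≤ fs/2 = 22.8 kHz, appears at 1.1 kHz.
105.1 kHz mod fs = 13.9 kHz.
13.9 kHz ≤ fs/2 = 22.8 kHz, appears at 13.9 kHz.
92.3 kHz and 137.9 kHz both map to 1.1 kHz.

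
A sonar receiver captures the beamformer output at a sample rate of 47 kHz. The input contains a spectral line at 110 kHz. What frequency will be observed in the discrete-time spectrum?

16 kHz

110 kHz mod fs = 16 kHz.
16 kHz ≤ fs/2 = 23.5 kHz, appears at 16 kHz.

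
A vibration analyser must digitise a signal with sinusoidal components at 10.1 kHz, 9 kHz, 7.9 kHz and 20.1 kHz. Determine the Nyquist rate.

40.2 kHz

Highest-frequency component: 20.1 kHz.
Nyquist rate = 2 × 20.1 kHz = 40.2 kHz.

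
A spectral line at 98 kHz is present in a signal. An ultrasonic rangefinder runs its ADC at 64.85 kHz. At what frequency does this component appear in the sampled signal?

98 kHz mod fs = 33.15 kHz.
33.15 kHz > fs/2 = 32.425 kHz, folds to fs − 33.15 kHz = 31.7 kHz.

31.7 kHz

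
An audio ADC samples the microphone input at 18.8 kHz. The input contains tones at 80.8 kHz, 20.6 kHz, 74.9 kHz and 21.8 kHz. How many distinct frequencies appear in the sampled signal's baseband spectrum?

4

fs/2 = 9.4 kHz.
80.8 kHz mod fs = 5.6 kHz.
5.6 kHz ≤ fs/2 = 9.4 kHz, appears at 5.6 kHz.
20.6 kHz mod fs = 1.8 kHz.
1.8 kHz ≤ fs/2 = 9.4 kHz, appears at 1.8 kHz.
74.9 kHz mod fs = 18.5 kHz.
18.5 kHz > fs/2 = 9.4 kHz, folds to fs − 18.5 kHz = 0.3 kHz.
21.8 kHz mod fs = 3 kHz.
3 kHz ≤ fs/2 = 9.4 kHz, appears at 3 kHz.
Distinct values: {0.3 kHz, 1.8 kHz, 3 kHz, 5.6 kHz} → 4.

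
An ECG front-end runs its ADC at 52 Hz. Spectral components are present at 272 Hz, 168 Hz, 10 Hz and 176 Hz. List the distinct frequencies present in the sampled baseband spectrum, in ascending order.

10 Hz, 12 Hz, 20 Hz

fs/2 = 26 Hz.
272 Hz mod fs = 12 Hz.
12 Hz ≤ fs/2 = 26 Hz, appears at 12 Hz.
168 Hz mod fs = 12 Hz.
12 Hz ≤ fs/2 = 26 Hz, appears at 12 Hz.
10 Hz ≤ fs/2 = 26 Hz, passes unchanged.
176 Hz mod fs = 20 Hz.
20 Hz ≤ fs/2 = 26 Hz, appears at 20 Hz.
Distinct values: {10 Hz, 12 Hz, 20 Hz}.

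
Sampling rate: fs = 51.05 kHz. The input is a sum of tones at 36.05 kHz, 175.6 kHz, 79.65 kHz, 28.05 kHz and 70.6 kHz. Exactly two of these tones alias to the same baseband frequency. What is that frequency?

fs/2 = 25.525 kHz.
36.05 kHz > fs/2 = 25.525 kHz, folds to fs − 36.05 kHz = 15 kHz.
175.6 kHz mod fs = 22.45 kHz.
22.45 kHz ≤ fs/2 = 25.525 kHz, appears at 22.45 kHz.
79.65 kHz mod fs = 28.6 kHz.
28.6 kHz > fs/2 = 25.525 kHz, folds to fs − 28.6 kHz = 22.45 kHz.
28.05 kHz > fs/2 = 25.525 kHz, folds to fs − 28.05 kHz = 23 kHz.
70.6 kHz mod fs = 19.55 kHz.
19.55 kHz ≤ fs/2 = 25.525 kHz, appears at 19.55 kHz.
79.65 kHz and 175.6 kHz both map to 22.45 kHz.

22.45 kHz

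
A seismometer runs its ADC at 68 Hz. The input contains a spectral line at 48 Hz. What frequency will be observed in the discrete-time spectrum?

20 Hz

48 Hz > fs/2 = 34 Hz, folds to fs − 48 Hz = 20 Hz.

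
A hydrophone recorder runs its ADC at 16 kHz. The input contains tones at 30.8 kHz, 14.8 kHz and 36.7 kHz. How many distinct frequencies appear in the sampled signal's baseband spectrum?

2

fs/2 = 8 kHz.
30.8 kHz mod fs = 14.8 kHz.
14.8 kHz > fs/2 = 8 kHz, folds to fs − 14.8 kHz = 1.2 kHz.
14.8 kHz > fs/2 = 8 kHz, folds to fs − 14.8 kHz = 1.2 kHz.
36.7 kHz mod fs = 4.7 kHz.
4.7 kHz ≤ fs/2 = 8 kHz, appears at 4.7 kHz.
Distinct values: {1.2 kHz, 4.7 kHz} → 2.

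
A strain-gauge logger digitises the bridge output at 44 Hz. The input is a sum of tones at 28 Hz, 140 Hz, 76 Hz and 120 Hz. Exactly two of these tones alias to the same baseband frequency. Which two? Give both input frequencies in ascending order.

fs/2 = 22 Hz.
28 Hz > fs/2 = 22 Hz, folds to fs − 28 Hz = 16 Hz.
140 Hz mod fs = 8 Hz.
8 Hz ≤ fs/2 = 22 Hz, appears at 8 Hz.
76 Hz mod fs = 32 Hz.
32 Hz > fs/2 = 22 Hz, folds to fs − 32 Hz = 12 Hz.
120 Hz mod fs = 32 Hz.
32 Hz > fs/2 = 22 Hz, folds to fs − 32 Hz = 12 Hz.
76 Hz and 120 Hz both map to 12 Hz.

76 Hz, 120 Hz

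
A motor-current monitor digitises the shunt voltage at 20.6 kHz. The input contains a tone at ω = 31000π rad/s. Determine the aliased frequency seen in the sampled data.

5.1 kHz

ω = 31000π rad/s → f = ω/(2π) = 15500 Hz = 15.5 kHz.
15.5 kHz > fs/2 = 10.3 kHz, folds to fs − 15.5 kHz = 5.1 kHz.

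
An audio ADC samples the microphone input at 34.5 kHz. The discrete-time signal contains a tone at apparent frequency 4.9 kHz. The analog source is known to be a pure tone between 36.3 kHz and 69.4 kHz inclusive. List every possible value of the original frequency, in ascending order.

39.4 kHz, 64.1 kHz

Frequencies that alias to 4.9 kHz are k·fs ± 4.9 kHz for integer k ≥ 0.
k=0: 4.9 kHz.
k=1: 29.6 kHz, 39.4 kHz.
k=2: 64.1 kHz, 73.9 kHz.
k=3: 98.6 kHz, 108.4 kHz.
Within [36.3 kHz, 69.4 kHz]: 39.4 kHz, 64.1 kHz.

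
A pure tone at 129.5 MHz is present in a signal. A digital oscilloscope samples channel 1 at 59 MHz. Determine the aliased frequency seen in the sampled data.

11.5 MHz

129.5 MHz mod fs = 11.5 MHz.
11.5 MHz ≤ fs/2 = 29.5 MHz, appears at 11.5 MHz.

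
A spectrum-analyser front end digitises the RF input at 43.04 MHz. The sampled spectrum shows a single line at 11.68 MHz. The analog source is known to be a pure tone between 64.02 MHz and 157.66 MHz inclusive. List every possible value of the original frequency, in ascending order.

Frequencies that alias to 11.68 MHz are k·fs ± 11.68 MHz for integer k ≥ 0.
k=0: 11.68 MHz.
k=1: 31.36 MHz, 54.72 MHz.
k=2: 74.4 MHz, 97.76 MHz.
k=3: 117.44 MHz, 140.8 MHz.
k=4: 160.48 MHz, 183.84 MHz.
Within [64.02 MHz, 157.66 MHz]: 74.4 MHz, 97.76 MHz, 117.44 MHz, 140.8 MHz.

74.4 MHz, 97.76 MHz, 117.44 MHz, 140.8 MHz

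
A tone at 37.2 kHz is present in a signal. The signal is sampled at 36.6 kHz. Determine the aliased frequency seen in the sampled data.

0.6 kHz

37.2 kHz mod fs = 0.6 kHz.
0.6 kHz ≤ fs/2 = 18.3 kHz, appears at 0.6 kHz.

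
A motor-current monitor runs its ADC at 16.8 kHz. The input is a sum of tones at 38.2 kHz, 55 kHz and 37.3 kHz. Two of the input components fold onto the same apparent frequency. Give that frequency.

4.6 kHz

fs/2 = 8.4 kHz.
38.2 kHz mod fs = 4.6 kHz.
4.6 kHz ≤ fs/2 = 8.4 kHz, appears at 4.6 kHz.
55 kHz mod fs = 4.6 kHz.
4.6 kHz ≤ fs/2 = 8.4 kHz, appears at 4.6 kHz.
37.3 kHz mod fs = 3.7 kHz.
3.7 kHz ≤ fs/2 = 8.4 kHz, appears at 3.7 kHz.
38.2 kHz and 55 kHz both map to 4.6 kHz.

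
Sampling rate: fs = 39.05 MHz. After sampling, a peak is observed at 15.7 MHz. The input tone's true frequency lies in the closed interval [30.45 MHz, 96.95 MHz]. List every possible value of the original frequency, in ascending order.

Frequencies that alias to 15.7 MHz are k·fs ± 15.7 MHz for integer k ≥ 0.
k=0: 15.7 MHz.
k=1: 23.35 MHz, 54.75 MHz.
k=2: 62.4 MHz, 93.8 MHz.
k=3: 101.45 MHz, 132.85 MHz.
Within [30.45 MHz, 96.95 MHz]: 54.75 MHz, 62.4 MHz, 93.8 MHz.

54.75 MHz, 62.4 MHz, 93.8 MHz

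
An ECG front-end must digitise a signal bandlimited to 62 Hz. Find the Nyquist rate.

Nyquist rate = 2 × 62 Hz = 124 Hz.

124 Hz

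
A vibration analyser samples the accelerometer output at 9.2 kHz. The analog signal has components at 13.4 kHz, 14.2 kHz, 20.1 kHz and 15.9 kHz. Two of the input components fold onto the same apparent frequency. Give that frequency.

fs/2 = 4.6 kHz.
13.4 kHz mod fs = 4.2 kHz.
4.2 kHz ≤ fs/2 = 4.6 kHz, appears at 4.2 kHz.
14.2 kHz mod fs = 5 kHz.
5 kHz > fs/2 = 4.6 kHz, folds to fs − 5 kHz = 4.2 kHz.
20.1 kHz mod fs = 1.7 kHz.
1.7 kHz ≤ fs/2 = 4.6 kHz, appears at 1.7 kHz.
15.9 kHz mod fs = 6.7 kHz.
6.7 kHz > fs/2 = 4.6 kHz, folds to fs − 6.7 kHz = 2.5 kHz.
13.4 kHz and 14.2 kHz both map to 4.2 kHz.

4.2 kHz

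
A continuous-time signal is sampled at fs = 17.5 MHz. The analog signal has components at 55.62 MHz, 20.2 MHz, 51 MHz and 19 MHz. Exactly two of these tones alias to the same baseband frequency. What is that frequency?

1.5 MHz

fs/2 = 8.75 MHz.
55.62 MHz mod fs = 3.12 MHz.
3.12 MHz ≤ fs/2 = 8.75 MHz, appears at 3.12 MHz.
20.2 MHz mod fs = 2.7 MHz.
2.7 MHz ≤ fs/2 = 8.75 MHz, appears at 2.7 MHz.
51 MHz mod fs = 16 MHz.
16 MHz > fs/2 = 8.75 MHz, folds to fs − 16 MHz = 1.5 MHz.
19 MHz mod fs = 1.5 MHz.
1.5 MHz ≤ fs/2 = 8.75 MHz, appears at 1.5 MHz.
19 MHz and 51 MHz both map to 1.5 MHz.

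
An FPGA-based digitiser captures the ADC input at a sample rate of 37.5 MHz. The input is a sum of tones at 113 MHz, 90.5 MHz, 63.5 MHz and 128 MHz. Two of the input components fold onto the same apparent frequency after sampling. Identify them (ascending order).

90.5 MHz, 128 MHz

fs/2 = 18.75 MHz.
113 MHz mod fs = 0.5 MHz.
0.5 MHz ≤ fs/2 = 18.75 MHz, appears at 0.5 MHz.
90.5 MHz mod fs = 15.5 MHz.
15.5 MHz ≤ fs/2 = 18.75 MHz, appears at 15.5 MHz.
63.5 MHz mod fs = 26 MHz.
26 MHz > fs/2 = 18.75 MHz, folds to fs − 26 MHz = 11.5 MHz.
128 MHz mod fs = 15.5 MHz.
15.5 MHz ≤ fs/2 = 18.75 MHz, appears at 15.5 MHz.
90.5 MHz and 128 MHz both map to 15.5 MHz.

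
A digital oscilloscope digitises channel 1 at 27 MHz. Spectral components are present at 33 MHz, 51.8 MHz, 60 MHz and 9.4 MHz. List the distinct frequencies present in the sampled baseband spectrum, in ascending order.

fs/2 = 13.5 MHz.
33 MHz mod fs = 6 MHz.
6 MHz ≤ fs/2 = 13.5 MHz, appears at 6 MHz.
51.8 MHz mod fs = 24.8 MHz.
24.8 MHz > fs/2 = 13.5 MHz, folds to fs − 24.8 MHz = 2.2 MHz.
60 MHz mod fs = 6 MHz.
6 MHz ≤ fs/2 = 13.5 MHz, appears at 6 MHz.
9.4 MHz ≤ fs/2 = 13.5 MHz, passes unchanged.
Distinct values: {2.2 MHz, 6 MHz, 9.4 MHz}.

2.2 MHz, 6 MHz, 9.4 MHz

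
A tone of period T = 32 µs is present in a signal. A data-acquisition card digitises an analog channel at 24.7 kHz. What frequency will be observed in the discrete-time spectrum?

6.55 kHz

T = 32 µs → f = 1/T = 31.25 kHz.
31.25 kHz mod fs = 6.55 kHz.
6.55 kHz ≤ fs/2 = 12.35 kHz, appears at 6.55 kHz.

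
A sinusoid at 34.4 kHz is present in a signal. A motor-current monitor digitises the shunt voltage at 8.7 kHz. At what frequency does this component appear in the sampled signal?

34.4 kHz mod fs = 8.3 kHz.
8.3 kHz > fs/2 = 4.35 kHz, folds to fs − 8.3 kHz = 0.4 kHz.

0.4 kHz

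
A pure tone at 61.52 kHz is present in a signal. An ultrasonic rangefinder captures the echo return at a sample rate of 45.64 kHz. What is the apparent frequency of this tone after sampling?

61.52 kHz mod fs = 15.88 kHz.
15.88 kHz ≤ fs/2 = 22.82 kHz, appears at 15.88 kHz.

15.88 kHz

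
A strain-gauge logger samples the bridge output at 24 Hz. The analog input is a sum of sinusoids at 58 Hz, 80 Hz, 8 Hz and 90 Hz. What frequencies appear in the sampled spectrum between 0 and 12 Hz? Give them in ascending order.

fs/2 = 12 Hz.
58 Hz mod fs = 10 Hz.
10 Hz ≤ fs/2 = 12 Hz, appears at 10 Hz.
80 Hz mod fs = 8 Hz.
8 Hz ≤ fs/2 = 12 Hz, appears at 8 Hz.
8 Hz ≤ fs/2 = 12 Hz, passes unchanged.
90 Hz mod fs = 18 Hz.
18 Hz > fs/2 = 12 Hz, folds to fs − 18 Hz = 6 Hz.
Distinct values: {6 Hz, 8 Hz, 10 Hz}.

6 Hz, 8 Hz, 10 Hz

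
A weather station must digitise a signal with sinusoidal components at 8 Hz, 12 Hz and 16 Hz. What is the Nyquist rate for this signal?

Highest-frequency component: 16 Hz.
Nyquist rate = 2 × 16 Hz = 32 Hz.

32 Hz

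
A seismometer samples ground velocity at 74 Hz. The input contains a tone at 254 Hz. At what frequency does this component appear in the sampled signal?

32 Hz

254 Hz mod fs = 32 Hz.
32 Hz ≤ fs/2 = 37 Hz, appears at 32 Hz.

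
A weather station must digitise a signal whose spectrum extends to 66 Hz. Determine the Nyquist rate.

132 Hz

Nyquist rate = 2 × 66 Hz = 132 Hz.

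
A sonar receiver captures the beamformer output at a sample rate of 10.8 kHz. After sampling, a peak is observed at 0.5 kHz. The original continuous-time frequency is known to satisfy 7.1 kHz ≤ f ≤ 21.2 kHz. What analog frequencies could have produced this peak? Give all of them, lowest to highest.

Frequencies that alias to 0.5 kHz are k·fs ± 0.5 kHz for integer k ≥ 0.
k=0: 0.5 kHz.
k=1: 10.3 kHz, 11.3 kHz.
k=2: 21.1 kHz, 22.1 kHz.
k=3: 31.9 kHz, 32.9 kHz.
Within [7.1 kHz, 21.2 kHz]: 10.3 kHz, 11.3 kHz, 21.1 kHz.

10.3 kHz, 11.3 kHz, 21.1 kHz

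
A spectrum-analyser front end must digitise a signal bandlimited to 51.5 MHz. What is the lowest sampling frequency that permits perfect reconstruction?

103 MHz

Nyquist rate = 2 × 51.5 MHz = 103 MHz.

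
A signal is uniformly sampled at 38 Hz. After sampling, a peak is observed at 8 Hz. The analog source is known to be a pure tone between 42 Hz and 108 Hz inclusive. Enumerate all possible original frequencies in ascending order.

46 Hz, 68 Hz, 84 Hz, 106 Hz

Frequencies that alias to 8 Hz are k·fs ± 8 Hz for integer k ≥ 0.
k=0: 8 Hz.
k=1: 30 Hz, 46 Hz.
k=2: 68 Hz, 84 Hz.
k=3: 106 Hz, 122 Hz.
k=4: 144 Hz, 160 Hz.
Within [42 Hz, 108 Hz]: 46 Hz, 68 Hz, 84 Hz, 106 Hz.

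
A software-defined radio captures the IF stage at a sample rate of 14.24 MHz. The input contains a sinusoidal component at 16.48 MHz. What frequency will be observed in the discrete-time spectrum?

16.48 MHz mod fs = 2.24 MHz.
2.24 MHz ≤ fs/2 = 7.12 MHz, appears at 2.24 MHz.

2.24 MHz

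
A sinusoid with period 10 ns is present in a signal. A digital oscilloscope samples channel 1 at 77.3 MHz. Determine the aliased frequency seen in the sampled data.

T = 10 ns → f = 1/T = 100 MHz.
100 MHz mod fs = 22.7 MHz.
22.7 MHz ≤ fs/2 = 38.65 MHz, appears at 22.7 MHz.

22.7 MHz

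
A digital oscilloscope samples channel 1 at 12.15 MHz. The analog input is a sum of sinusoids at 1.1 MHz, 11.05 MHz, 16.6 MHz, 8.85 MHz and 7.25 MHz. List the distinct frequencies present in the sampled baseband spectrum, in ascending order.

1.1 MHz, 3.3 MHz, 4.45 MHz, 4.9 MHz

fs/2 = 6.075 MHz.
1.1 MHz ≤ fs/2 = 6.075 MHz, passes unchanged.
11.05 MHz > fs/2 = 6.075 MHz, folds to fs − 11.05 MHz = 1.1 MHz.
16.6 MHz mod fs = 4.45 MHz.
4.45 MHz ≤ fs/2 = 6.075 MHz, appears at 4.45 MHz.
8.85 MHz > fs/2 = 6.075 MHz, folds to fs − 8.85 MHz = 3.3 MHz.
7.25 MHz > fs/2 = 6.075 MHz, folds to fs − 7.25 MHz = 4.9 MHz.
Distinct values: {1.1 MHz, 3.3 MHz, 4.45 MHz, 4.9 MHz}.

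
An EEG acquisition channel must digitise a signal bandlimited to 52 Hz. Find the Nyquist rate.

Nyquist rate = 2 × 52 Hz = 104 Hz.

104 Hz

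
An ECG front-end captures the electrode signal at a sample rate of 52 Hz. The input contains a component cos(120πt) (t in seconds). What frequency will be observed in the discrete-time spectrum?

ω = 120π rad/s → f = ω/(2π) = 60 Hz.
60 Hz mod fs = 8 Hz.
8 Hz ≤ fs/2 = 26 Hz, appears at 8 Hz.

8 Hz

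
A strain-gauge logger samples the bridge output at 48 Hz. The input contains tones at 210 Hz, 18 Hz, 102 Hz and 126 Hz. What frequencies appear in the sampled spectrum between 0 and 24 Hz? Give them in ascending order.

6 Hz, 18 Hz

fs/2 = 24 Hz.
210 Hz mod fs = 18 Hz.
18 Hz ≤ fs/2 = 24 Hz, appears at 18 Hz.
18 Hz ≤ fs/2 = 24 Hz, passes unchanged.
102 Hz mod fs = 6 Hz.
6 Hz ≤ fs/2 = 24 Hz, appears at 6 Hz.
126 Hz mod fs = 30 Hz.
30 Hz > fs/2 = 24 Hz, folds to fs − 30 Hz = 18 Hz.
Distinct values: {6 Hz, 18 Hz}.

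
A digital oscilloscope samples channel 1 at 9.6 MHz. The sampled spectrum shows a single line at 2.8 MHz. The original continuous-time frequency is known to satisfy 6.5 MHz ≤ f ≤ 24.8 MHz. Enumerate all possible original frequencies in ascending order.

6.8 MHz, 12.4 MHz, 16.4 MHz, 22 MHz

Frequencies that alias to 2.8 MHz are k·fs ± 2.8 MHz for integer k ≥ 0.
k=0: 2.8 MHz.
k=1: 6.8 MHz, 12.4 MHz.
k=2: 16.4 MHz, 22 MHz.
k=3: 26 MHz, 31.6 MHz.
Within [6.5 MHz, 24.8 MHz]: 6.8 MHz, 12.4 MHz, 16.4 MHz, 22 MHz.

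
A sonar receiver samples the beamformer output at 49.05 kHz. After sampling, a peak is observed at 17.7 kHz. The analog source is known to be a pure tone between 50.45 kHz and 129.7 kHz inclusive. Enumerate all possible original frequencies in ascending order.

66.75 kHz, 80.4 kHz, 115.8 kHz, 129.45 kHz

Frequencies that alias to 17.7 kHz are k·fs ± 17.7 kHz for integer k ≥ 0.
k=0: 17.7 kHz.
k=1: 31.35 kHz, 66.75 kHz.
k=2: 80.4 kHz, 115.8 kHz.
k=3: 129.45 kHz, 164.85 kHz.
k=4: 178.5 kHz, 213.9 kHz.
Within [50.45 kHz, 129.7 kHz]: 66.75 kHz, 80.4 kHz, 115.8 kHz, 129.45 kHz.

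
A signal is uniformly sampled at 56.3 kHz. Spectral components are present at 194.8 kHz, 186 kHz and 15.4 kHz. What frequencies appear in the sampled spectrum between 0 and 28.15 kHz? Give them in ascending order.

fs/2 = 28.15 kHz.
194.8 kHz mod fs = 25.9 kHz.
25.9 kHz ≤ fs/2 = 28.15 kHz, appears at 25.9 kHz.
186 kHz mod fs = 17.1 kHz.
17.1 kHz ≤ fs/2 = 28.15 kHz, appears at 17.1 kHz.
15.4 kHz ≤ fs/2 = 28.15 kHz, passes unchanged.
Distinct values: {15.4 kHz, 17.1 kHz, 25.9 kHz}.

15.4 kHz, 17.1 kHz, 25.9 kHz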